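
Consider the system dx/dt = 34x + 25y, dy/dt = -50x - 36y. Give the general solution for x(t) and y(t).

Coefficient matrix A = [[34, 25], [-50, -36]].
Characteristic polynomial det(A - λI) = λ^2 + 2λ + 26 = 0.
Eigenvalues λ = -1 ± 5i (complex conjugate pair).
For λ=-1+5i: an eigenvector is (-2,3) - i(1,-1) = (-2 - i, 3 + i).
A real fundamental pair from Re and Im of e^((-1+5i)t)v: X_1 = e^(-t)(cos(5t)·(-2,3) + sin(5t)·(1,-1)), X_2 = e^(-t)(sin(5t)·(-2,3) - cos(5t)·(1,-1)).
General solution: C_1X_1 + C_2X_2.

x(t) = C_1e^(-t)sin(5t) - 2C_1e^(-t)cos(5t) - 2C_2e^(-t)sin(5t) - C_2e^(-t)cos(5t), y(t) = -C_1e^(-t)sin(5t) + 3C_1e^(-t)cos(5t) + 3C_2e^(-t)sin(5t) + C_2e^(-t)cos(5t)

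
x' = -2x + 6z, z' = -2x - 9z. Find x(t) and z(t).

x(t) = 3C_1e^(-6t) + 2C_2e^(-5t), z(t) = -2C_1e^(-6t) - C_2e^(-5t)

Coefficient matrix A = [[-2, 6], [-2, -9]].
Characteristic polynomial det(A - λI) = λ^2 + 11λ + 30 = 0.
Eigenvalues λ = -6, -5.
For λ=-6: (A-λI) row 1 is [4, 6], so an eigenvector is (3, -2).
For λ=-5: (A-λI) row 1 is [3, 6], so an eigenvector is (2, -1).
General solution: C_1e^(-6t)(3,-2) + C_2e^(-5t)(2,-1).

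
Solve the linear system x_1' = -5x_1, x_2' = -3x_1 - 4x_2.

x_1(t) = C_2e^(-5t), x_2(t) = C_1e^(-4t) + 3C_2e^(-5t)

Coefficient matrix A = [[-5, 0], [-3, -4]].
Characteristic polynomial det(A - λI) = λ^2 + 9λ + 20 = 0.
Eigenvalues λ = -4, -5.
For λ=-4: (A-λI) row 1 is [-1, 0], so an eigenvector is (0, 1).
For λ=-5: (A-λI) row 2 is [-3, 1], so an eigenvector is (1, 3).
General solution: C_1e^(-4t)(0,1) + C_2e^(-5t)(1,3).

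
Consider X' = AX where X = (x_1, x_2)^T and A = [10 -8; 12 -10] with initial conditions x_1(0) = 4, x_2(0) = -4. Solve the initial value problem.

x_1(t) = 20e^(2t) - 16e^(-2t), x_2(t) = 20e^(2t) - 24e^(-2t)

Coefficient matrix A = [[10, -8], [12, -10]].
Characteristic polynomial det(A - λI) = λ^2 - 4 = 0.
Eigenvalues λ = 2, -2.
For λ=2: (A-λI) row 1 is [8, -8], so an eigenvector is (-1, -1).
For λ=-2: (A-λI) row 1 is [12, -8], so an eigenvector is (-2, -3).
General solution: K_1e^(2t)(-1,-1) + K_2e^(-2t)(-2,-3).
Applying x_1(0)=4, x_2(0)=-4 gives K_1=-20, K_2=8.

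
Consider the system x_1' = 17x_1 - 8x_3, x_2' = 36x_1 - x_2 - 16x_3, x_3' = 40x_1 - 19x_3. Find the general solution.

x_1(t) = 2C_1e^(-3t) + C_3e^(t), x_2(t) = 4C_1e^(-3t) + C_2e^(-t) + 2C_3e^(t), x_3(t) = 5C_1e^(-3t) + 2C_3e^(t)

Coefficient matrix A = [[17, 0, -8], [36, -1, -16], [40, 0, -19]].
det(A - λI) = 0 gives eigenvalues λ = -3, -1, 1.
For λ=-3: eigenvector (2,4,5).
For λ=-1: eigenvector (0,1,0).
For λ=1: eigenvector (1,2,2).
General solution: C_1e^(-3t)(2,4,5) + C_2e^(-t)(0,1,0) + C_3e^(t)(1,2,2).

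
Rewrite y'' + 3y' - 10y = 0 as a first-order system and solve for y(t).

y(t) = c_1e^(2t) + c_2e^(-5t)

Let x_1 = y, x_2 = y'. Then x_1' = x_2 and x_2' = 10x_1 - 3x_2.
A = [[0,1],[10,-3]]; det(A-λI) = λ^2 + 3λ - 10.
Eigenvalues λ = 2, -5 with eigenvectors (1,2), (1,-5).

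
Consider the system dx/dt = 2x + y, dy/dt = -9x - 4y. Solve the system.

x(t) = C_1e^(-t) + C_2te^(-t), y(t) = -3C_1e^(-t) - 3C_2te^(-t) + C_2e^(-t)

Coefficient matrix A = [[2, 1], [-9, -4]].
Characteristic polynomial det(A - λI) = λ^2 + 2λ + 1 = 0.
Single eigenvalue λ = -1 with algebraic multiplicity 2.
Eigenvector v = (1,-3); generalized eigenvector w with (A-λI)w=v is (0,1).
General solution: e^(-t)[C_1·v + C_2·(t·v + w)].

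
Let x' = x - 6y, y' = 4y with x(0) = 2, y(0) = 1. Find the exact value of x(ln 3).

A = [[1,-6],[0,4]]; eigenvalues λ = 1, 4.
Eigenvectors: (-1,0) for λ=1, (2,-1) for λ=4.
From the initial condition, c_1 = -4, c_2 = -1.
x(ln 3) = (-4)(3^1)(-1) + (-1)(3^4)(2) = -150.

-150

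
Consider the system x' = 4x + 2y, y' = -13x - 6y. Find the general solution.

Coefficient matrix A = [[4, 2], [-13, -6]].
Characteristic polynomial det(A - λI) = λ^2 + 2λ + 2 = 0.
Eigenvalues λ = -1 ± i (complex conjugate pair).
For λ=-1+i: an eigenvector is (-1,2) - i(-1,3) = (-1 + i, 2 - 3i).
A real fundamental pair from Re and Im of e^((-1+i)t)v: X_1 = e^(-t)(cos(t)·(-1,2) + sin(t)·(-1,3)), X_2 = e^(-t)(sin(t)·(-1,2) - cos(t)·(-1,3)).
General solution: c_1X_1 + c_2X_2.

x(t) = -c_1e^(-t)sin(t) - c_1e^(-t)cos(t) - c_2e^(-t)sin(t) + c_2e^(-t)cos(t), y(t) = 3c_1e^(-t)sin(t) + 2c_1e^(-t)cos(t) + 2c_2e^(-t)sin(t) - 3c_2e^(-t)cos(t)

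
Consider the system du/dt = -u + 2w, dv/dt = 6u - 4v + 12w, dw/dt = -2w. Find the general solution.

Coefficient matrix A = [[-1, 0, 2], [6, -4, 12], [0, 0, -2]].
det(A - λI) = 0 gives eigenvalues λ = -1, -4, -2.
For λ=-1: eigenvector (1,2,0).
For λ=-4: eigenvector (0,1,0).
For λ=-2: eigenvector (-2,0,1).
General solution: C_1e^(-t)(1,2,0) + C_2e^(-4t)(0,1,0) + C_3e^(-2t)(-2,0,1).

u(t) = C_1e^(-t) - 2C_3e^(-2t), v(t) = 2C_1e^(-t) + C_2e^(-4t), w(t) = C_3e^(-2t)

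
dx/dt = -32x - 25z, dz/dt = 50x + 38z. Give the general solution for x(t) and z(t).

x(t) = -c_1e^(3t)sin(5t) - 2c_1e^(3t)cos(5t) - 2c_2e^(3t)sin(5t) + c_2e^(3t)cos(5t), z(t) = c_1e^(3t)sin(5t) + 3c_1e^(3t)cos(5t) + 3c_2e^(3t)sin(5t) - c_2e^(3t)cos(5t)

Coefficient matrix A = [[-32, -25], [50, 38]].
Characteristic polynomial det(A - λI) = λ^2 - 6λ + 34 = 0.
Eigenvalues λ = 3 ± 5i (complex conjugate pair).
For λ=3+5i: an eigenvector is (-2,3) - i(-1,1) = (-2 + i, 3 - i).
A real fundamental pair from Re and Im of e^((3+5i)t)v: X_1 = e^(3t)(cos(5t)·(-2,3) + sin(5t)·(-1,1)), X_2 = e^(3t)(sin(5t)·(-2,3) - cos(5t)·(-1,1)).
General solution: c_1X_1 + c_2X_2.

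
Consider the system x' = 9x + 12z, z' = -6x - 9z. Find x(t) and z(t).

Coefficient matrix A = [[9, 12], [-6, -9]].
Characteristic polynomial det(A - λI) = λ^2 - 9 = 0.
Eigenvalues λ = -3, 3.
For λ=-3: (A-λI) row 1 is [12, 12], so an eigenvector is (1, -1).
For λ=3: (A-λI) row 1 is [6, 12], so an eigenvector is (2, -1).
General solution: C_1e^(-3t)(1,-1) + C_2e^(3t)(2,-1).

x(t) = C_1e^(-3t) + 2C_2e^(3t), z(t) = -C_1e^(-3t) - C_2e^(3t)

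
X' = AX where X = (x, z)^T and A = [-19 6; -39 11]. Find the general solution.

Coefficient matrix A = [[-19, 6], [-39, 11]].
Characteristic polynomial det(A - λI) = λ^2 + 8λ + 25 = 0.
Eigenvalues λ = -4 ± 3i (complex conjugate pair).
For λ=-4+3i: an eigenvector is (-1,-3) - i(-1,-2) = (-1 + i, -3 + 2i).
A real fundamental pair from Re and Im of e^((-4+3i)t)v: X_1 = e^(-4t)(cos(3t)·(-1,-3) + sin(3t)·(-1,-2)), X_2 = e^(-4t)(sin(3t)·(-1,-3) - cos(3t)·(-1,-2)).
General solution: K_1X_1 + K_2X_2.

x(t) = -K_1e^(-4t)sin(3t) - K_1e^(-4t)cos(3t) - K_2e^(-4t)sin(3t) + K_2e^(-4t)cos(3t), z(t) = -2K_1e^(-4t)sin(3t) - 3K_1e^(-4t)cos(3t) - 3K_2e^(-4t)sin(3t) + 2K_2e^(-4t)cos(3t)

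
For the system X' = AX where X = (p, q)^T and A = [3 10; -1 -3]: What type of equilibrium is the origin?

A = [[3,10],[-1,-3]]; det(A-λI) = λ^2 + 1.
λ = 0 ± i: zero real part.

center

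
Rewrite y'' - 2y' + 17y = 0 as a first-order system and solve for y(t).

y(t) = C_1e^(t)cos(4t) + C_2e^(t)sin(4t)

Let x_1 = y, x_2 = y'. Then x_1' = x_2 and x_2' = -17x_1 + 2x_2.
A = [[0,1],[-17,2]]; det(A-λI) = λ^2 - 2λ + 17.
Eigenvalues λ = 1 ± 4i.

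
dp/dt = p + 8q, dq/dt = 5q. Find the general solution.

p(t) = -2K_1e^(5t) - K_2e^(t), q(t) = -K_1e^(5t)

Coefficient matrix A = [[1, 8], [0, 5]].
Characteristic polynomial det(A - λI) = λ^2 - 6λ + 5 = 0.
Eigenvalues λ = 5, 1.
For λ=5: (A-λI) row 1 is [-4, 8], so an eigenvector is (-2, -1).
For λ=1: (A-λI) row 1 is [0, 8], so an eigenvector is (-1, 0).
General solution: K_1e^(5t)(-2,-1) + K_2e^(t)(-1,0).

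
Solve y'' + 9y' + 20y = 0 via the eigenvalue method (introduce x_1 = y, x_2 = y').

y(t) = c_1e^(-5t) + c_2e^(-4t)

Let x_1 = y, x_2 = y'. Then x_1' = x_2 and x_2' = -20x_1 - 9x_2.
A = [[0,1],[-20,-9]]; det(A-λI) = λ^2 + 9λ + 20.
Eigenvalues λ = -5, -4 with eigenvectors (1,-5), (1,-4).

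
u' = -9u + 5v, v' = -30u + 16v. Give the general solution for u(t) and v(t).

Coefficient matrix A = [[-9, 5], [-30, 16]].
Characteristic polynomial det(A - λI) = λ^2 - 7λ + 6 = 0.
Eigenvalues λ = 6, 1.
For λ=6: (A-λI) row 1 is [-15, 5], so an eigenvector is (-1, -3).
For λ=1: (A-λI) row 1 is [-10, 5], so an eigenvector is (1, 2).
General solution: C_1e^(6t)(-1,-3) + C_2e^(t)(1,2).

u(t) = -C_1e^(6t) + C_2e^(t), v(t) = -3C_1e^(6t) + 2C_2e^(t)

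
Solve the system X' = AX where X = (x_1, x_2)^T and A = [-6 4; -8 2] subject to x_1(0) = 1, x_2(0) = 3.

Coefficient matrix A = [[-6, 4], [-8, 2]].
Characteristic polynomial det(A - λI) = λ^2 + 4λ + 20 = 0.
Eigenvalues λ = -2 ± 4i (complex conjugate pair).
For λ=-2+4i: an eigenvector is (1,1) - i(0,-1) = (1, 1 + i).
A real fundamental pair from Re and Im of e^((-2+4i)t)v: X_1 = e^(-2t)(cos(4t)·(1,1) + sin(4t)·(0,-1)), X_2 = e^(-2t)(sin(4t)·(1,1) - cos(4t)·(0,-1)).
General solution: K_1X_1 + K_2X_2.
Applying x_1(0)=1, x_2(0)=3 gives K_1=1, K_2=2.

x_1(t) = 2e^(-2t)sin(4t) + e^(-2t)cos(4t), x_2(t) = e^(-2t)sin(4t) + 3e^(-2t)cos(4t)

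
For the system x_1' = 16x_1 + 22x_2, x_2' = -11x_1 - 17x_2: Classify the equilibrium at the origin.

A = [[16,22],[-11,-17]]; det(A-λI) = λ^2 + λ - 30.
λ = -6, 5: opposite signs.

saddle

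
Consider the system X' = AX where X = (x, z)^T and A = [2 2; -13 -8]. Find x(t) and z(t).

x(t) = C_1e^(-3t)sin(t) + C_1e^(-3t)cos(t) + C_2e^(-3t)sin(t) - C_2e^(-3t)cos(t), z(t) = -3C_1e^(-3t)sin(t) - 2C_1e^(-3t)cos(t) - 2C_2e^(-3t)sin(t) + 3C_2e^(-3t)cos(t)

Coefficient matrix A = [[2, 2], [-13, -8]].
Characteristic polynomial det(A - λI) = λ^2 + 6λ + 10 = 0.
Eigenvalues λ = -3 ± i (complex conjugate pair).
For λ=-3+i: an eigenvector is (1,-2) - i(1,-3) = (1 - i, -2 + 3i).
A real fundamental pair from Re and Im of e^((-3+i)t)v: X_1 = e^(-3t)(cos(t)·(1,-2) + sin(t)·(1,-3)), X_2 = e^(-3t)(sin(t)·(1,-2) - cos(t)·(1,-3)).
General solution: C_1X_1 + C_2X_2.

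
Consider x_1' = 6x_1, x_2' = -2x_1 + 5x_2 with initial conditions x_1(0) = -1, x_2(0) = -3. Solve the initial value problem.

x_1(t) = -e^(6t), x_2(t) = 2e^(6t) - 5e^(5t)

Coefficient matrix A = [[6, 0], [-2, 5]].
Characteristic polynomial det(A - λI) = λ^2 - 11λ + 30 = 0.
Eigenvalues λ = 6, 5.
For λ=6: (A-λI) row 2 is [-2, -1], so an eigenvector is (1, -2).
For λ=5: (A-λI) row 1 is [1, 0], so an eigenvector is (0, 1).
General solution: C_1e^(6t)(1,-2) + C_2e^(5t)(0,1).
Applying x_1(0)=-1, x_2(0)=-3 gives C_1=-1, C_2=-5.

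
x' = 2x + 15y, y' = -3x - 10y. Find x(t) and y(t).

Coefficient matrix A = [[2, 15], [-3, -10]].
Characteristic polynomial det(A - λI) = λ^2 + 8λ + 25 = 0.
Eigenvalues λ = -4 ± 3i (complex conjugate pair).
For λ=-4+3i: an eigenvector is (1,0) - i(2,-1) = (1 - 2i, 0 + i).
A real fundamental pair from Re and Im of e^((-4+3i)t)v: X_1 = e^(-4t)(cos(3t)·(1,0) + sin(3t)·(2,-1)), X_2 = e^(-4t)(sin(3t)·(1,0) - cos(3t)·(2,-1)).
General solution: c_1X_1 + c_2X_2.

x(t) = 2c_1e^(-4t)sin(3t) + c_1e^(-4t)cos(3t) + c_2e^(-4t)sin(3t) - 2c_2e^(-4t)cos(3t), y(t) = -c_1e^(-4t)sin(3t) + c_2e^(-4t)cos(3t)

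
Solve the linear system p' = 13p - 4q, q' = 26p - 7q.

p(t) = -c_1e^(3t)sin(2t) + c_1e^(3t)cos(2t) + c_2e^(3t)sin(2t) + c_2e^(3t)cos(2t), q(t) = -2c_1e^(3t)sin(2t) + 3c_1e^(3t)cos(2t) + 3c_2e^(3t)sin(2t) + 2c_2e^(3t)cos(2t)

Coefficient matrix A = [[13, -4], [26, -7]].
Characteristic polynomial det(A - λI) = λ^2 - 6λ + 13 = 0.
Eigenvalues λ = 3 ± 2i (complex conjugate pair).
For λ=3+2i: an eigenvector is (1,3) - i(-1,-2) = (1 + i, 3 + 2i).
A real fundamental pair from Re and Im of e^((3+2i)t)v: X_1 = e^(3t)(cos(2t)·(1,3) + sin(2t)·(-1,-2)), X_2 = e^(3t)(sin(2t)·(1,3) - cos(2t)·(-1,-2)).
General solution: c_1X_1 + c_2X_2.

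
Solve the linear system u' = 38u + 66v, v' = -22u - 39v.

u(t) = 2c_1e^(5t) - 3c_2e^(-6t), v(t) = -c_1e^(5t) + 2c_2e^(-6t)

Coefficient matrix A = [[38, 66], [-22, -39]].
Characteristic polynomial det(A - λI) = λ^2 + λ - 30 = 0.
Eigenvalues λ = 5, -6.
For λ=5: (A-λI) row 1 is [33, 66], so an eigenvector is (2, -1).
For λ=-6: (A-λI) row 1 is [44, 66], so an eigenvector is (-3, 2).
General solution: c_1e^(5t)(2,-1) + c_2e^(-6t)(-3,2).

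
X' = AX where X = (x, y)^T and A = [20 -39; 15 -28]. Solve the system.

x(t) = -2c_1e^(-4t)sin(3t) + 3c_1e^(-4t)cos(3t) + 3c_2e^(-4t)sin(3t) + 2c_2e^(-4t)cos(3t), y(t) = -c_1e^(-4t)sin(3t) + 2c_1e^(-4t)cos(3t) + 2c_2e^(-4t)sin(3t) + c_2e^(-4t)cos(3t)

Coefficient matrix A = [[20, -39], [15, -28]].
Characteristic polynomial det(A - λI) = λ^2 + 8λ + 25 = 0.
Eigenvalues λ = -4 ± 3i (complex conjugate pair).
For λ=-4+3i: an eigenvector is (3,2) - i(-2,-1) = (3 + 2i, 2 + i).
A real fundamental pair from Re and Im of e^((-4+3i)t)v: X_1 = e^(-4t)(cos(3t)·(3,2) + sin(3t)·(-2,-1)), X_2 = e^(-4t)(sin(3t)·(3,2) - cos(3t)·(-2,-1)).
General solution: c_1X_1 + c_2X_2.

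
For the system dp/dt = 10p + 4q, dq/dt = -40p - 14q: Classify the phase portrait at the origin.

stable spiral

A = [[10,4],[-40,-14]]; det(A-λI) = λ^2 + 4λ + 20.
λ = -2 ± 4i: negative real part.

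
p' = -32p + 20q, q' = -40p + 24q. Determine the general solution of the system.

p(t) = -2K_1e^(-4t)sin(4t) + K_1e^(-4t)cos(4t) + K_2e^(-4t)sin(4t) + 2K_2e^(-4t)cos(4t), q(t) = -3K_1e^(-4t)sin(4t) + K_1e^(-4t)cos(4t) + K_2e^(-4t)sin(4t) + 3K_2e^(-4t)cos(4t)

Coefficient matrix A = [[-32, 20], [-40, 24]].
Characteristic polynomial det(A - λI) = λ^2 + 8λ + 32 = 0.
Eigenvalues λ = -4 ± 4i (complex conjugate pair).
For λ=-4+4i: an eigenvector is (1,1) - i(-2,-3) = (1 + 2i, 1 + 3i).
A real fundamental pair from Re and Im of e^((-4+4i)t)v: X_1 = e^(-4t)(cos(4t)·(1,1) + sin(4t)·(-2,-3)), X_2 = e^(-4t)(sin(4t)·(1,1) - cos(4t)·(-2,-3)).
General solution: K_1X_1 + K_2X_2.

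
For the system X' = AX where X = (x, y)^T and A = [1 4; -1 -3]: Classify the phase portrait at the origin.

stable improper node

A = [[1,4],[-1,-3]]; det(A-λI) = λ^2 + 2λ + 1.
repeated λ = -1 with a single eigenvector.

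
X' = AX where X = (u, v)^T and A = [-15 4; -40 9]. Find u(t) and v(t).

Coefficient matrix A = [[-15, 4], [-40, 9]].
Characteristic polynomial det(A - λI) = λ^2 + 6λ + 25 = 0.
Eigenvalues λ = -3 ± 4i (complex conjugate pair).
For λ=-3+4i: an eigenvector is (1,3) - i(0,-1) = (1, 3 + i).
A real fundamental pair from Re and Im of e^((-3+4i)t)v: X_1 = e^(-3t)(cos(4t)·(1,3) + sin(4t)·(0,-1)), X_2 = e^(-3t)(sin(4t)·(1,3) - cos(4t)·(0,-1)).
General solution: C_1X_1 + C_2X_2.

u(t) = C_1e^(-3t)cos(4t) + C_2e^(-3t)sin(4t), v(t) = -C_1e^(-3t)sin(4t) + 3C_1e^(-3t)cos(4t) + 3C_2e^(-3t)sin(4t) + C_2e^(-3t)cos(4t)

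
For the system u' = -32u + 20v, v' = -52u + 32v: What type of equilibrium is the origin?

A = [[-32,20],[-52,32]]; det(A-λI) = λ^2 + 16.
λ = 0 ± 4i: zero real part.

center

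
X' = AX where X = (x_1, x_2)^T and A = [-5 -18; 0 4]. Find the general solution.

Coefficient matrix A = [[-5, -18], [0, 4]].
Characteristic polynomial det(A - λI) = λ^2 + λ - 20 = 0.
Eigenvalues λ = -5, 4.
For λ=-5: (A-λI) row 1 is [0, -18], so an eigenvector is (1, 0).
For λ=4: (A-λI) row 1 is [-9, -18], so an eigenvector is (2, -1).
General solution: C_1e^(-5t)(1,0) + C_2e^(4t)(2,-1).

x_1(t) = C_1e^(-5t) + 2C_2e^(4t), x_2(t) = -C_2e^(4t)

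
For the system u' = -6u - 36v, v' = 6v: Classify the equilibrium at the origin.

A = [[-6,-36],[0,6]]; det(A-λI) = λ^2 - 36.
λ = -6, 6: opposite signs.

saddle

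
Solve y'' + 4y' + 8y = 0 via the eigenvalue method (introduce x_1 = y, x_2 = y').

Let x_1 = y, x_2 = y'. Then x_1' = x_2 and x_2' = -8x_1 - 4x_2.
A = [[0,1],[-8,-4]]; det(A-λI) = λ^2 + 4λ + 8.
Eigenvalues λ = -2 ± 2i.

y(t) = c_1e^(-2t)cos(2t) + c_2e^(-2t)sin(2t)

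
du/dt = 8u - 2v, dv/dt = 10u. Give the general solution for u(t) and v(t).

u(t) = c_1e^(4t)sin(2t) - c_2e^(4t)cos(2t), v(t) = 2c_1e^(4t)sin(2t) - c_1e^(4t)cos(2t) - c_2e^(4t)sin(2t) - 2c_2e^(4t)cos(2t)

Coefficient matrix A = [[8, -2], [10, 0]].
Characteristic polynomial det(A - λI) = λ^2 - 8λ + 20 = 0.
Eigenvalues λ = 4 ± 2i (complex conjugate pair).
For λ=4+2i: an eigenvector is (0,-1) - i(1,2) = (0 - i, -1 - 2i).
A real fundamental pair from Re and Im of e^((4+2i)t)v: X_1 = e^(4t)(cos(2t)·(0,-1) + sin(2t)·(1,2)), X_2 = e^(4t)(sin(2t)·(0,-1) - cos(2t)·(1,2)).
General solution: c_1X_1 + c_2X_2.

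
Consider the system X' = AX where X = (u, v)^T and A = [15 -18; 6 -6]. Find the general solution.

u(t) = -3C_1e^(3t) + 2C_2e^(6t), v(t) = -2C_1e^(3t) + C_2e^(6t)

Coefficient matrix A = [[15, -18], [6, -6]].
Characteristic polynomial det(A - λI) = λ^2 - 9λ + 18 = 0.
Eigenvalues λ = 3, 6.
For λ=3: (A-λI) row 1 is [12, -18], so an eigenvector is (-3, -2).
For λ=6: (A-λI) row 1 is [9, -18], so an eigenvector is (2, 1).
General solution: C_1e^(3t)(-3,-2) + C_2e^(6t)(2,1).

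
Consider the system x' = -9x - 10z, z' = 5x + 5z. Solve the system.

Coefficient matrix A = [[-9, -10], [5, 5]].
Characteristic polynomial det(A - λI) = λ^2 + 4λ + 5 = 0.
Eigenvalues λ = -2 ± i (complex conjugate pair).
For λ=-2+i: an eigenvector is (-3,2) - i(1,-1) = (-3 - i, 2 + i).
A real fundamental pair from Re and Im of e^((-2+i)t)v: X_1 = e^(-2t)(cos(t)·(-3,2) + sin(t)·(1,-1)), X_2 = e^(-2t)(sin(t)·(-3,2) - cos(t)·(1,-1)).
General solution: K_1X_1 + K_2X_2.

x(t) = K_1e^(-2t)sin(t) - 3K_1e^(-2t)cos(t) - 3K_2e^(-2t)sin(t) - K_2e^(-2t)cos(t), z(t) = -K_1e^(-2t)sin(t) + 2K_1e^(-2t)cos(t) + 2K_2e^(-2t)sin(t) + K_2e^(-2t)cos(t)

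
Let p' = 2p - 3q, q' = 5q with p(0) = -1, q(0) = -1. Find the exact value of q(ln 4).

A = [[2,-3],[0,5]]; eigenvalues λ = 5, 2.
Eigenvectors: (1,-1) for λ=5, (1,0) for λ=2.
From the initial condition, c_1 = 1, c_2 = -2.
q(ln 4) = (1)(4^5)(-1) + (-2)(4^2)(0) = -1024.

-1024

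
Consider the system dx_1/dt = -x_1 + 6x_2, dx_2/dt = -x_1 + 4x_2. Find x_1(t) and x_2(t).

x_1(t) = -3K_1e^(t) + 2K_2e^(2t), x_2(t) = -K_1e^(t) + K_2e^(2t)

Coefficient matrix A = [[-1, 6], [-1, 4]].
Characteristic polynomial det(A - λI) = λ^2 - 3λ + 2 = 0.
Eigenvalues λ = 1, 2.
For λ=1: (A-λI) row 1 is [-2, 6], so an eigenvector is (-3, -1).
For λ=2: (A-λI) row 1 is [-3, 6], so an eigenvector is (2, 1).
General solution: K_1e^(t)(-3,-1) + K_2e^(2t)(2,1).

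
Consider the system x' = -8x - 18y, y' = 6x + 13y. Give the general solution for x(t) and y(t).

x(t) = -3K_1e^(4t) - 2K_2e^(t), y(t) = 2K_1e^(4t) + K_2e^(t)

Coefficient matrix A = [[-8, -18], [6, 13]].
Characteristic polynomial det(A - λI) = λ^2 - 5λ + 4 = 0.
Eigenvalues λ = 4, 1.
For λ=4: (A-λI) row 1 is [-12, -18], so an eigenvector is (-3, 2).
For λ=1: (A-λI) row 1 is [-9, -18], so an eigenvector is (-2, 1).
General solution: K_1e^(4t)(-3,2) + K_2e^(t)(-2,1).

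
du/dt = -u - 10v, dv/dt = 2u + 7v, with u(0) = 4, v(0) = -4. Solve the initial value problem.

Coefficient matrix A = [[-1, -10], [2, 7]].
Characteristic polynomial det(A - λI) = λ^2 - 6λ + 13 = 0.
Eigenvalues λ = 3 ± 2i (complex conjugate pair).
For λ=3+2i: an eigenvector is (2,-1) - i(1,0) = (2 - i, -1).
A real fundamental pair from Re and Im of e^((3+2i)t)v: X_1 = e^(3t)(cos(2t)·(2,-1) + sin(2t)·(1,0)), X_2 = e^(3t)(sin(2t)·(2,-1) - cos(2t)·(1,0)).
General solution: C_1X_1 + C_2X_2.
Applying u(0)=4, v(0)=-4 gives C_1=4, C_2=4.

u(t) = 12e^(3t)sin(2t) + 4e^(3t)cos(2t), v(t) = -4e^(3t)sin(2t) - 4e^(3t)cos(2t)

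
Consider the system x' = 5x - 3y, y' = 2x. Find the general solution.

Coefficient matrix A = [[5, -3], [2, 0]].
Characteristic polynomial det(A - λI) = λ^2 - 5λ + 6 = 0.
Eigenvalues λ = 3, 2.
For λ=3: (A-λI) row 1 is [2, -3], so an eigenvector is (-3, -2).
For λ=2: (A-λI) row 1 is [3, -3], so an eigenvector is (1, 1).
General solution: K_1e^(3t)(-3,-2) + K_2e^(2t)(1,1).

x(t) = -3K_1e^(3t) + K_2e^(2t), y(t) = -2K_1e^(3t) + K_2e^(2t)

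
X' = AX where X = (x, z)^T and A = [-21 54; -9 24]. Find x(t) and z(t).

Coefficient matrix A = [[-21, 54], [-9, 24]].
Characteristic polynomial det(A - λI) = λ^2 - 3λ - 18 = 0.
Eigenvalues λ = 6, -3.
For λ=6: (A-λI) row 1 is [-27, 54], so an eigenvector is (-2, -1).
For λ=-3: (A-λI) row 1 is [-18, 54], so an eigenvector is (3, 1).
General solution: K_1e^(6t)(-2,-1) + K_2e^(-3t)(3,1).

x(t) = -2K_1e^(6t) + 3K_2e^(-3t), z(t) = -K_1e^(6t) + K_2e^(-3t)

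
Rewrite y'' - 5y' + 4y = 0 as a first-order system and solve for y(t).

y(t) = K_1e^(t) + K_2e^(4t)

Let x_1 = y, x_2 = y'. Then x_1' = x_2 and x_2' = -4x_1 + 5x_2.
A = [[0,1],[-4,5]]; det(A-λI) = λ^2 - 5λ + 4.
Eigenvalues λ = 1, 4 with eigenvectors (1,1), (1,4).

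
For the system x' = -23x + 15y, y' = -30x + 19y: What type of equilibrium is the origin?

A = [[-23,15],[-30,19]]; det(A-λI) = λ^2 + 4λ + 13.
λ = -2 ± 3i: negative real part.

stable spiral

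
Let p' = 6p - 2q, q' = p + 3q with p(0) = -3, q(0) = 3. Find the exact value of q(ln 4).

-3840

A = [[6,-2],[1,3]]; eigenvalues λ = 5, 4.
Eigenvectors: (2,1) for λ=5, (1,1) for λ=4.
From the initial condition, c_1 = -6, c_2 = 9.
q(ln 4) = (-6)(4^5)(1) + (9)(4^4)(1) = -3840.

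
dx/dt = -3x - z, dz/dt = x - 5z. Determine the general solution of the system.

Coefficient matrix A = [[-3, -1], [1, -5]].
Characteristic polynomial det(A - λI) = λ^2 + 8λ + 16 = 0.
Single eigenvalue λ = -4 with algebraic multiplicity 2.
Eigenvector v = (-1,-1); generalized eigenvector w with (A-λI)w=v is (-2,-1).
General solution: e^(-4t)[c_1·v + c_2·(t·v + w)].

x(t) = -c_1e^(-4t) - c_2te^(-4t) - 2c_2e^(-4t), z(t) = -c_1e^(-4t) - c_2te^(-4t) - c_2e^(-4t)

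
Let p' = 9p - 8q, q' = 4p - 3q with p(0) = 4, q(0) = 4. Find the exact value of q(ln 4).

A = [[9,-8],[4,-3]]; eigenvalues λ = 1, 5.
Eigenvectors: (1,1) for λ=1, (-2,-1) for λ=5.
From the initial condition, c_1 = 4, c_2 = 0.
q(ln 4) = (4)(4^1)(1) + (0)(4^5)(-1) = 16.

16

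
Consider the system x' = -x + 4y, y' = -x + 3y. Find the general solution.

Coefficient matrix A = [[-1, 4], [-1, 3]].
Characteristic polynomial det(A - λI) = λ^2 - 2λ + 1 = 0.
Single eigenvalue λ = 1 with algebraic multiplicity 2.
Eigenvector v = (2,1); generalized eigenvector w with (A-λI)w=v is (-1,0).
General solution: e^(t)[c_1·v + c_2·(t·v + w)].

x(t) = 2c_1e^(t) + 2c_2te^(t) - c_2e^(t), y(t) = c_1e^(t) + c_2te^(t)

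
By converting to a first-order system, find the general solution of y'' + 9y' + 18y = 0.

y(t) = c_1e^(-3t) + c_2e^(-6t)

Let x_1 = y, x_2 = y'. Then x_1' = x_2 and x_2' = -18x_1 - 9x_2.
A = [[0,1],[-18,-9]]; det(A-λI) = λ^2 + 9λ + 18.
Eigenvalues λ = -3, -6 with eigenvectors (1,-3), (1,-6).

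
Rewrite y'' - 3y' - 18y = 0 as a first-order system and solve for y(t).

y(t) = K_1e^(-3t) + K_2e^(6t)

Let x_1 = y, x_2 = y'. Then x_1' = x_2 and x_2' = 18x_1 + 3x_2.
A = [[0,1],[18,3]]; det(A-λI) = λ^2 - 3λ - 18.
Eigenvalues λ = -3, 6 with eigenvectors (1,-3), (1,6).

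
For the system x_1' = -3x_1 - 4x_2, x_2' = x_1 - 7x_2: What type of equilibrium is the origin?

A = [[-3,-4],[1,-7]]; det(A-λI) = λ^2 + 10λ + 25.
repeated λ = -5 with a single eigenvector.

stable improper node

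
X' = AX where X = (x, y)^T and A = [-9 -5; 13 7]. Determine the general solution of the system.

Coefficient matrix A = [[-9, -5], [13, 7]].
Characteristic polynomial det(A - λI) = λ^2 + 2λ + 2 = 0.
Eigenvalues λ = -1 ± i (complex conjugate pair).
For λ=-1+i: an eigenvector is (2,-3) - i(-1,2) = (2 + i, -3 - 2i).
A real fundamental pair from Re and Im of e^((-1+i)t)v: X_1 = e^(-t)(cos(t)·(2,-3) + sin(t)·(-1,2)), X_2 = e^(-t)(sin(t)·(2,-3) - cos(t)·(-1,2)).
General solution: K_1X_1 + K_2X_2.

x(t) = -K_1e^(-t)sin(t) + 2K_1e^(-t)cos(t) + 2K_2e^(-t)sin(t) + K_2e^(-t)cos(t), y(t) = 2K_1e^(-t)sin(t) - 3K_1e^(-t)cos(t) - 3K_2e^(-t)sin(t) - 2K_2e^(-t)cos(t)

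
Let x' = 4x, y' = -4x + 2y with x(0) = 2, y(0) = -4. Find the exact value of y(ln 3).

A = [[4,0],[-4,2]]; eigenvalues λ = 2, 4.
Eigenvectors: (0,1) for λ=2, (-1,2) for λ=4.
From the initial condition, c_1 = 0, c_2 = -2.
y(ln 3) = (0)(3^2)(1) + (-2)(3^4)(2) = -324.

-324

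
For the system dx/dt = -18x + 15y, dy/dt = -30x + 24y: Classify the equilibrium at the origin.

unstable spiral

A = [[-18,15],[-30,24]]; det(A-λI) = λ^2 - 6λ + 18.
λ = 3 ± 3i: positive real part.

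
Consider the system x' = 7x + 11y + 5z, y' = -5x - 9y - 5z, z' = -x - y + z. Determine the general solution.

Coefficient matrix A = [[7, 11, 5], [-5, -9, -5], [-1, -1, 1]].
det(A - λI) = 0 gives eigenvalues λ = 2, -4, 1.
For λ=2: eigenvector (1,0,-1).
For λ=-4: eigenvector (-1,1,0).
For λ=1: eigenvector (1,-1,1).
General solution: C_1e^(2t)(1,0,-1) + C_2e^(-4t)(-1,1,0) + C_3e^(t)(1,-1,1).

x(t) = C_1e^(2t) - C_2e^(-4t) + C_3e^(t), y(t) = C_2e^(-4t) - C_3e^(t), z(t) = -C_1e^(2t) + C_3e^(t)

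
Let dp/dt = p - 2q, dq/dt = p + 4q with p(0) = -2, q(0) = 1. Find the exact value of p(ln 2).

-8

A = [[1,-2],[1,4]]; eigenvalues λ = 2, 3.
Eigenvectors: (-2,1) for λ=2, (1,-1) for λ=3.
From the initial condition, c_1 = 1, c_2 = 0.
p(ln 2) = (1)(2^2)(-2) + (0)(2^3)(1) = -8.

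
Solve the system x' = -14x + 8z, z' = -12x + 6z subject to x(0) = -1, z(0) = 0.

Coefficient matrix A = [[-14, 8], [-12, 6]].
Characteristic polynomial det(A - λI) = λ^2 + 8λ + 12 = 0.
Eigenvalues λ = -6, -2.
For λ=-6: (A-λI) row 1 is [-8, 8], so an eigenvector is (1, 1).
For λ=-2: (A-λI) row 1 is [-12, 8], so an eigenvector is (2, 3).
General solution: K_1e^(-6t)(1,1) + K_2e^(-2t)(2,3).
Applying x(0)=-1, z(0)=0 gives K_1=-3, K_2=1.

x(t) = 2e^(-2t) - 3e^(-6t), z(t) = 3e^(-2t) - 3e^(-6t)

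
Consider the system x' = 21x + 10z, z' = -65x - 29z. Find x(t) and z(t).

Coefficient matrix A = [[21, 10], [-65, -29]].
Characteristic polynomial det(A - λI) = λ^2 + 8λ + 41 = 0.
Eigenvalues λ = -4 ± 5i (complex conjugate pair).
For λ=-4+5i: an eigenvector is (1,-2) - i(1,-3) = (1 - i, -2 + 3i).
A real fundamental pair from Re and Im of e^((-4+5i)t)v: X_1 = e^(-4t)(cos(5t)·(1,-2) + sin(5t)·(1,-3)), X_2 = e^(-4t)(sin(5t)·(1,-2) - cos(5t)·(1,-3)).
General solution: C_1X_1 + C_2X_2.

x(t) = C_1e^(-4t)sin(5t) + C_1e^(-4t)cos(5t) + C_2e^(-4t)sin(5t) - C_2e^(-4t)cos(5t), z(t) = -3C_1e^(-4t)sin(5t) - 2C_1e^(-4t)cos(5t) - 2C_2e^(-4t)sin(5t) + 3C_2e^(-4t)cos(5t)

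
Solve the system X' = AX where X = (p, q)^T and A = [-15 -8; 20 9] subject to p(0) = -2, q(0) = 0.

Coefficient matrix A = [[-15, -8], [20, 9]].
Characteristic polynomial det(A - λI) = λ^2 + 6λ + 25 = 0.
Eigenvalues λ = -3 ± 4i (complex conjugate pair).
For λ=-3+4i: an eigenvector is (1,-2) - i(1,-1) = (1 - i, -2 + i).
A real fundamental pair from Re and Im of e^((-3+4i)t)v: X_1 = e^(-3t)(cos(4t)·(1,-2) + sin(4t)·(1,-1)), X_2 = e^(-3t)(sin(4t)·(1,-2) - cos(4t)·(1,-1)).
General solution: c_1X_1 + c_2X_2.
Applying p(0)=-2, q(0)=0 gives c_1=2, c_2=4.

p(t) = 6e^(-3t)sin(4t) - 2e^(-3t)cos(4t), q(t) = -10e^(-3t)sin(4t)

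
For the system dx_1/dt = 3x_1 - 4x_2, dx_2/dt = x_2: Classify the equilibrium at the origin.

unstable node

A = [[3,-4],[0,1]]; det(A-λI) = λ^2 - 4λ + 3.
λ = 1, 3: both positive.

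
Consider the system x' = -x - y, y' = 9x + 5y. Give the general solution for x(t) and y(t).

Coefficient matrix A = [[-1, -1], [9, 5]].
Characteristic polynomial det(A - λI) = λ^2 - 4λ + 4 = 0.
Single eigenvalue λ = 2 with algebraic multiplicity 2.
Eigenvector v = (-1,3); generalized eigenvector w with (A-λI)w=v is (0,1).
General solution: e^(2t)[c_1·v + c_2·(t·v + w)].

x(t) = -c_1e^(2t) - c_2te^(2t), y(t) = 3c_1e^(2t) + 3c_2te^(2t) + c_2e^(2t)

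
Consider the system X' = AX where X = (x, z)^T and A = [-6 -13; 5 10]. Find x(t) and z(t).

x(t) = 3K_1e^(2t)sin(t) - 2K_1e^(2t)cos(t) - 2K_2e^(2t)sin(t) - 3K_2e^(2t)cos(t), z(t) = -2K_1e^(2t)sin(t) + K_1e^(2t)cos(t) + K_2e^(2t)sin(t) + 2K_2e^(2t)cos(t)

Coefficient matrix A = [[-6, -13], [5, 10]].
Characteristic polynomial det(A - λI) = λ^2 - 4λ + 5 = 0.
Eigenvalues λ = 2 ± i (complex conjugate pair).
For λ=2+i: an eigenvector is (-2,1) - i(3,-2) = (-2 - 3i, 1 + 2i).
A real fundamental pair from Re and Im of e^((2+i)t)v: X_1 = e^(2t)(cos(t)·(-2,1) + sin(t)·(3,-2)), X_2 = e^(2t)(sin(t)·(-2,1) - cos(t)·(3,-2)).
General solution: K_1X_1 + K_2X_2.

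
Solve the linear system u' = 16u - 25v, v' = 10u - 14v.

u(t) = -K_1e^(t)sin(5t) - 2K_1e^(t)cos(5t) - 2K_2e^(t)sin(5t) + K_2e^(t)cos(5t), v(t) = -K_1e^(t)sin(5t) - K_1e^(t)cos(5t) - K_2e^(t)sin(5t) + K_2e^(t)cos(5t)

Coefficient matrix A = [[16, -25], [10, -14]].
Characteristic polynomial det(A - λI) = λ^2 - 2λ + 26 = 0.
Eigenvalues λ = 1 ± 5i (complex conjugate pair).
For λ=1+5i: an eigenvector is (-2,-1) - i(-1,-1) = (-2 + i, -1 + i).
A real fundamental pair from Re and Im of e^((1+5i)t)v: X_1 = e^(t)(cos(5t)·(-2,-1) + sin(5t)·(-1,-1)), X_2 = e^(t)(sin(5t)·(-2,-1) - cos(5t)·(-1,-1)).
General solution: K_1X_1 + K_2X_2.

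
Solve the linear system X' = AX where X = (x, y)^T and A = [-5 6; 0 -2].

x(t) = -K_1e^(-5t) - 2K_2e^(-2t), y(t) = -K_2e^(-2t)

Coefficient matrix A = [[-5, 6], [0, -2]].
Characteristic polynomial det(A - λI) = λ^2 + 7λ + 10 = 0.
Eigenvalues λ = -5, -2.
For λ=-5: (A-λI) row 1 is [0, 6], so an eigenvector is (-1, 0).
For λ=-2: (A-λI) row 1 is [-3, 6], so an eigenvector is (-2, -1).
General solution: K_1e^(-5t)(-1,0) + K_2e^(-2t)(-2,-1).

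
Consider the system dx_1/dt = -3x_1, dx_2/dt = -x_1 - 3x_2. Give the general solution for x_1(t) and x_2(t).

Coefficient matrix A = [[-3, 0], [-1, -3]].
Characteristic polynomial det(A - λI) = λ^2 + 6λ + 9 = 0.
Single eigenvalue λ = -3 with algebraic multiplicity 2.
Eigenvector v = (0,1); generalized eigenvector w with (A-λI)w=v is (-1,3).
General solution: e^(-3t)[K_1·v + K_2·(t·v + w)].

x_1(t) = -K_2e^(-3t), x_2(t) = K_1e^(-3t) + K_2te^(-3t) + 3K_2e^(-3t)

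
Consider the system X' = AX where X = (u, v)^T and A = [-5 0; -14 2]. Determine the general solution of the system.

u(t) = K_2e^(-5t), v(t) = -K_1e^(2t) + 2K_2e^(-5t)

Coefficient matrix A = [[-5, 0], [-14, 2]].
Characteristic polynomial det(A - λI) = λ^2 + 3λ - 10 = 0.
Eigenvalues λ = 2, -5.
For λ=2: (A-λI) row 1 is [-7, 0], so an eigenvector is (0, -1).
For λ=-5: (A-λI) row 2 is [-14, 7], so an eigenvector is (1, 2).
General solution: K_1e^(2t)(0,-1) + K_2e^(-5t)(1,2).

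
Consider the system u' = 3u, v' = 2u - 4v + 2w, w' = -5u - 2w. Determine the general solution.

u(t) = c_3e^(3t), v(t) = c_1e^(-2t) + c_2e^(-4t), w(t) = c_1e^(-2t) - c_3e^(3t)

Coefficient matrix A = [[3, 0, 0], [2, -4, 2], [-5, 0, -2]].
det(A - λI) = 0 gives eigenvalues λ = -2, -4, 3.
For λ=-2: eigenvector (0,1,1).
For λ=-4: eigenvector (0,1,0).
For λ=3: eigenvector (1,0,-1).
General solution: c_1e^(-2t)(0,1,1) + c_2e^(-4t)(0,1,0) + c_3e^(3t)(1,0,-1).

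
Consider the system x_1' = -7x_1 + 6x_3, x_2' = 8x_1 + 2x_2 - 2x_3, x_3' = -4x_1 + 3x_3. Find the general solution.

Coefficient matrix A = [[-7, 0, 6], [8, 2, -2], [-4, 0, 3]].
det(A - λI) = 0 gives eigenvalues λ = -3, 2, -1.
For λ=-3: eigenvector (3,-4,2).
For λ=2: eigenvector (0,1,0).
For λ=-1: eigenvector (1,-2,1).
General solution: C_1e^(-3t)(3,-4,2) + C_2e^(2t)(0,1,0) + C_3e^(-t)(1,-2,1).

x_1(t) = 3C_1e^(-3t) + C_3e^(-t), x_2(t) = -4C_1e^(-3t) + C_2e^(2t) - 2C_3e^(-t), x_3(t) = 2C_1e^(-3t) + C_3e^(-t)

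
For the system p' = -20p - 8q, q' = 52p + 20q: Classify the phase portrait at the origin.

center

A = [[-20,-8],[52,20]]; det(A-λI) = λ^2 + 16.
λ = 0 ± 4i: zero real part.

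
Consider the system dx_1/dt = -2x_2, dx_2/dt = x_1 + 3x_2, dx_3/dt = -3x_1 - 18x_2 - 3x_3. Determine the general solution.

x_1(t) = 2K_1e^(t) - K_3e^(2t), x_2(t) = -K_1e^(t) + K_3e^(2t), x_3(t) = 3K_1e^(t) + K_2e^(-3t) - 3K_3e^(2t)

Coefficient matrix A = [[0, -2, 0], [1, 3, 0], [-3, -18, -3]].
det(A - λI) = 0 gives eigenvalues λ = 1, -3, 2.
For λ=1: eigenvector (2,-1,3).
For λ=-3: eigenvector (0,0,1).
For λ=2: eigenvector (-1,1,-3).
General solution: K_1e^(t)(2,-1,3) + K_2e^(-3t)(0,0,1) + K_3e^(2t)(-1,1,-3).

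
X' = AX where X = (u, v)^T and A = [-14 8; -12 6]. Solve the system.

Coefficient matrix A = [[-14, 8], [-12, 6]].
Characteristic polynomial det(A - λI) = λ^2 + 8λ + 12 = 0.
Eigenvalues λ = -6, -2.
For λ=-6: (A-λI) row 1 is [-8, 8], so an eigenvector is (1, 1).
For λ=-2: (A-λI) row 1 is [-12, 8], so an eigenvector is (-2, -3).
General solution: C_1e^(-6t)(1,1) + C_2e^(-2t)(-2,-3).

u(t) = C_1e^(-6t) - 2C_2e^(-2t), v(t) = C_1e^(-6t) - 3C_2e^(-2t)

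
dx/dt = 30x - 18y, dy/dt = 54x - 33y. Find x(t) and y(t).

Coefficient matrix A = [[30, -18], [54, -33]].
Characteristic polynomial det(A - λI) = λ^2 + 3λ - 18 = 0.
Eigenvalues λ = 3, -6.
For λ=3: (A-λI) row 1 is [27, -18], so an eigenvector is (-2, -3).
For λ=-6: (A-λI) row 1 is [36, -18], so an eigenvector is (1, 2).
General solution: C_1e^(3t)(-2,-3) + C_2e^(-6t)(1,2).

x(t) = -2C_1e^(3t) + C_2e^(-6t), y(t) = -3C_1e^(3t) + 2C_2e^(-6t)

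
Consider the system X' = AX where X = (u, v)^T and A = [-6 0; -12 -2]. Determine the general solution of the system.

Coefficient matrix A = [[-6, 0], [-12, -2]].
Characteristic polynomial det(A - λI) = λ^2 + 8λ + 12 = 0.
Eigenvalues λ = -2, -6.
For λ=-2: (A-λI) row 1 is [-4, 0], so an eigenvector is (0, 1).
For λ=-6: (A-λI) row 2 is [-12, 4], so an eigenvector is (1, 3).
General solution: K_1e^(-2t)(0,1) + K_2e^(-6t)(1,3).

u(t) = K_2e^(-6t), v(t) = K_1e^(-2t) + 3K_2e^(-6t)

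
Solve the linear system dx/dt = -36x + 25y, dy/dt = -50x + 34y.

Coefficient matrix A = [[-36, 25], [-50, 34]].
Characteristic polynomial det(A - λI) = λ^2 + 2λ + 26 = 0.
Eigenvalues λ = -1 ± 5i (complex conjugate pair).
For λ=-1+5i: an eigenvector is (-2,-3) - i(-1,-1) = (-2 + i, -3 + i).
A real fundamental pair from Re and Im of e^((-1+5i)t)v: X_1 = e^(-t)(cos(5t)·(-2,-3) + sin(5t)·(-1,-1)), X_2 = e^(-t)(sin(5t)·(-2,-3) - cos(5t)·(-1,-1)).
General solution: C_1X_1 + C_2X_2.

x(t) = -C_1e^(-t)sin(5t) - 2C_1e^(-t)cos(5t) - 2C_2e^(-t)sin(5t) + C_2e^(-t)cos(5t), y(t) = -C_1e^(-t)sin(5t) - 3C_1e^(-t)cos(5t) - 3C_2e^(-t)sin(5t) + C_2e^(-t)cos(5t)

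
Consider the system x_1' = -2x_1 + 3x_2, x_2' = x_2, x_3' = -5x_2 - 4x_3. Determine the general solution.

x_1(t) = c_2e^(t) + c_3e^(-2t), x_2(t) = c_2e^(t), x_3(t) = -c_1e^(-4t) - c_2e^(t)

Coefficient matrix A = [[-2, 3, 0], [0, 1, 0], [0, -5, -4]].
det(A - λI) = 0 gives eigenvalues λ = -4, 1, -2.
For λ=-4: eigenvector (0,0,-1).
For λ=1: eigenvector (1,1,-1).
For λ=-2: eigenvector (1,0,0).
General solution: c_1e^(-4t)(0,0,-1) + c_2e^(t)(1,1,-1) + c_3e^(-2t)(1,0,0).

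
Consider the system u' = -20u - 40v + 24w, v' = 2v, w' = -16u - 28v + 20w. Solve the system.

Coefficient matrix A = [[-20, -40, 24], [0, 2, 0], [-16, -28, 20]].
det(A - λI) = 0 gives eigenvalues λ = 2, 4, -4.
For λ=2: eigenvector (-4,1,-2).
For λ=4: eigenvector (1,0,1).
For λ=-4: eigenvector (-3,0,-2).
General solution: K_1e^(2t)(-4,1,-2) + K_2e^(4t)(1,0,1) + K_3e^(-4t)(-3,0,-2).

u(t) = -4K_1e^(2t) + K_2e^(4t) - 3K_3e^(-4t), v(t) = K_1e^(2t), w(t) = -2K_1e^(2t) + K_2e^(4t) - 2K_3e^(-4t)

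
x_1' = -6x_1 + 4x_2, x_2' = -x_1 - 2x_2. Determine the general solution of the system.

Coefficient matrix A = [[-6, 4], [-1, -2]].
Characteristic polynomial det(A - λI) = λ^2 + 8λ + 16 = 0.
Single eigenvalue λ = -4 with algebraic multiplicity 2.
Eigenvector v = (-2,-1); generalized eigenvector w with (A-λI)w=v is (1,0).
General solution: e^(-4t)[c_1·v + c_2·(t·v + w)].

x_1(t) = -2c_1e^(-4t) - 2c_2te^(-4t) + c_2e^(-4t), x_2(t) = -c_1e^(-4t) - c_2te^(-4t)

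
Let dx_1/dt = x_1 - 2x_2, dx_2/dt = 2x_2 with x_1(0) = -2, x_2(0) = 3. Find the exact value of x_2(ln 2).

12

A = [[1,-2],[0,2]]; eigenvalues λ = 2, 1.
Eigenvectors: (2,-1) for λ=2, (1,0) for λ=1.
From the initial condition, c_1 = -3, c_2 = 4.
x_2(ln 2) = (-3)(2^2)(-1) + (4)(2^1)(0) = 12.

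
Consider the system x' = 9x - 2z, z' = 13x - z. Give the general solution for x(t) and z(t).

Coefficient matrix A = [[9, -2], [13, -1]].
Characteristic polynomial det(A - λI) = λ^2 - 8λ + 17 = 0.
Eigenvalues λ = 4 ± i (complex conjugate pair).
For λ=4+i: an eigenvector is (1,3) - i(-1,-2) = (1 + i, 3 + 2i).
A real fundamental pair from Re and Im of e^((4+i)t)v: X_1 = e^(4t)(cos(t)·(1,3) + sin(t)·(-1,-2)), X_2 = e^(4t)(sin(t)·(1,3) - cos(t)·(-1,-2)).
General solution: C_1X_1 + C_2X_2.

x(t) = -C_1e^(4t)sin(t) + C_1e^(4t)cos(t) + C_2e^(4t)sin(t) + C_2e^(4t)cos(t), z(t) = -2C_1e^(4t)sin(t) + 3C_1e^(4t)cos(t) + 3C_2e^(4t)sin(t) + 2C_2e^(4t)cos(t)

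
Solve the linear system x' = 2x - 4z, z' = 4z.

x(t) = 2K_1e^(4t) - K_2e^(2t), z(t) = -K_1e^(4t)

Coefficient matrix A = [[2, -4], [0, 4]].
Characteristic polynomial det(A - λI) = λ^2 - 6λ + 8 = 0.
Eigenvalues λ = 4, 2.
For λ=4: (A-λI) row 1 is [-2, -4], so an eigenvector is (2, -1).
For λ=2: (A-λI) row 1 is [0, -4], so an eigenvector is (-1, 0).
General solution: K_1e^(4t)(2,-1) + K_2e^(2t)(-1,0).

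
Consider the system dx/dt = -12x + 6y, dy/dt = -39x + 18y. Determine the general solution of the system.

Coefficient matrix A = [[-12, 6], [-39, 18]].
Characteristic polynomial det(A - λI) = λ^2 - 6λ + 18 = 0.
Eigenvalues λ = 3 ± 3i (complex conjugate pair).
For λ=3+3i: an eigenvector is (1,2) - i(-1,-3) = (1 + i, 2 + 3i).
A real fundamental pair from Re and Im of e^((3+3i)t)v: X_1 = e^(3t)(cos(3t)·(1,2) + sin(3t)·(-1,-3)), X_2 = e^(3t)(sin(3t)·(1,2) - cos(3t)·(-1,-3)).
General solution: C_1X_1 + C_2X_2.

x(t) = -C_1e^(3t)sin(3t) + C_1e^(3t)cos(3t) + C_2e^(3t)sin(3t) + C_2e^(3t)cos(3t), y(t) = -3C_1e^(3t)sin(3t) + 2C_1e^(3t)cos(3t) + 2C_2e^(3t)sin(3t) + 3C_2e^(3t)cos(3t)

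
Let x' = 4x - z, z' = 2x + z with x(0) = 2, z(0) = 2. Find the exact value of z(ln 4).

128

A = [[4,-1],[2,1]]; eigenvalues λ = 2, 3.
Eigenvectors: (-1,-2) for λ=2, (1,1) for λ=3.
From the initial condition, c_1 = 0, c_2 = 2.
z(ln 4) = (0)(4^2)(-2) + (2)(4^3)(1) = 128.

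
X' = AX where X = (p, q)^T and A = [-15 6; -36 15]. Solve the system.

Coefficient matrix A = [[-15, 6], [-36, 15]].
Characteristic polynomial det(A - λI) = λ^2 - 9 = 0.
Eigenvalues λ = 3, -3.
For λ=3: (A-λI) row 1 is [-18, 6], so an eigenvector is (1, 3).
For λ=-3: (A-λI) row 1 is [-12, 6], so an eigenvector is (-1, -2).
General solution: C_1e^(3t)(1,3) + C_2e^(-3t)(-1,-2).

p(t) = C_1e^(3t) - C_2e^(-3t), q(t) = 3C_1e^(3t) - 2C_2e^(-3t)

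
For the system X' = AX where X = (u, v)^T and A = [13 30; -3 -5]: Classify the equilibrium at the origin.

unstable spiral

A = [[13,30],[-3,-5]]; det(A-λI) = λ^2 - 8λ + 25.
λ = 4 ± 3i: positive real part.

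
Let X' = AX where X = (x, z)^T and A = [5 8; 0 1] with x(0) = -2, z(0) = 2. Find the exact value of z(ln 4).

A = [[5,8],[0,1]]; eigenvalues λ = 5, 1.
Eigenvectors: (1,0) for λ=5, (2,-1) for λ=1.
From the initial condition, c_1 = 2, c_2 = -2.
z(ln 4) = (2)(4^5)(0) + (-2)(4^1)(-1) = 8.

8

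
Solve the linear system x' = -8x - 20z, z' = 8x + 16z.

x(t) = c_1e^(4t)sin(4t) - 2c_1e^(4t)cos(4t) - 2c_2e^(4t)sin(4t) - c_2e^(4t)cos(4t), z(t) = -c_1e^(4t)sin(4t) + c_1e^(4t)cos(4t) + c_2e^(4t)sin(4t) + c_2e^(4t)cos(4t)

Coefficient matrix A = [[-8, -20], [8, 16]].
Characteristic polynomial det(A - λI) = λ^2 - 8λ + 32 = 0.
Eigenvalues λ = 4 ± 4i (complex conjugate pair).
For λ=4+4i: an eigenvector is (-2,1) - i(1,-1) = (-2 - i, 1 + i).
A real fundamental pair from Re and Im of e^((4+4i)t)v: X_1 = e^(4t)(cos(4t)·(-2,1) + sin(4t)·(1,-1)), X_2 = e^(4t)(sin(4t)·(-2,1) - cos(4t)·(1,-1)).
General solution: c_1X_1 + c_2X_2.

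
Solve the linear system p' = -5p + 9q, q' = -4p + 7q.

Coefficient matrix A = [[-5, 9], [-4, 7]].
Characteristic polynomial det(A - λI) = λ^2 - 2λ + 1 = 0.
Single eigenvalue λ = 1 with algebraic multiplicity 2.
Eigenvector v = (-3,-2); generalized eigenvector w with (A-λI)w=v is (-1,-1).
General solution: e^(t)[K_1·v + K_2·(t·v + w)].

p(t) = -3K_1e^(t) - 3K_2te^(t) - K_2e^(t), q(t) = -2K_1e^(t) - 2K_2te^(t) - K_2e^(t)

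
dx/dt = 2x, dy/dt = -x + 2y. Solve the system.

x(t) = -c_2e^(2t), y(t) = c_1e^(2t) + c_2te^(2t) - 2c_2e^(2t)

Coefficient matrix A = [[2, 0], [-1, 2]].
Characteristic polynomial det(A - λI) = λ^2 - 4λ + 4 = 0.
Single eigenvalue λ = 2 with algebraic multiplicity 2.
Eigenvector v = (0,1); generalized eigenvector w with (A-λI)w=v is (-1,-2).
General solution: e^(2t)[c_1·v + c_2·(t·v + w)].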